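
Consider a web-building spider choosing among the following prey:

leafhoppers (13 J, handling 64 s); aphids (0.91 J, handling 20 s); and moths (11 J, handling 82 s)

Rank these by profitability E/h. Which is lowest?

aphids

Profitability E/h (J/s): leafhoppers = 13/64 = 0.203, aphids = 0.91/20 = 0.0455, moths = 11/82 = 0.134.
Ranked: leafhoppers > moths > aphids.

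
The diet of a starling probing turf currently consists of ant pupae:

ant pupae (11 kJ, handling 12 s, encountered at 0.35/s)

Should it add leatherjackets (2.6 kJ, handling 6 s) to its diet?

No

Current rate: (0.35×11)/(1 + 0.35×12) = 0.7404 kJ/s.
leatherjackets: E/h = 2.6/6 = 0.4333 kJ/s.
Since 0.4333 < R, time spent handling leatherjackets is better spent searching.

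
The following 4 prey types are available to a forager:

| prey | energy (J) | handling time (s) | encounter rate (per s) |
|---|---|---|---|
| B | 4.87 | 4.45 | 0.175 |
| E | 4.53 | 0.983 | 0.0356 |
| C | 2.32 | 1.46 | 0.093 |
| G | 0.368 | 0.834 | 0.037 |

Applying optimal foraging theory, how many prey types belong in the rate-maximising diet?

3

Profitabilities (E/h, J/s): E 4.61, C 1.59, B 1.09, G 0.441. Add prey in this order while the next type's profitability exceeds the intake rate on those already taken.
Rate on top 1: 0.1558. C: 1.59 > 0.1558 → include.
Rate on top 2: 0.322. B: 1.09 > 0.322 → include.
Rate on top 3: 0.6306. G: 0.441 < 0.6306 → exclude; stop.
Optimal diet: E, C, B — 3 of 4 types.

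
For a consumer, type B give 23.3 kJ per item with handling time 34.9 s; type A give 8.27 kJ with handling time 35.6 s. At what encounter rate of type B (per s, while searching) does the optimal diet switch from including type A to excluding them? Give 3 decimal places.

The zero-one rule: include type A iff E₂/h₂ > λE₁/(1+λh₁). Equality gives the switch point.
λE₁h₂ = E₂ + λE₂h₁ ⇒ λ = E₂/(E₁h₂ − E₂h₁) = 8.27/(829.5 − 288.6) = 0.01529 per s.

0.015 per s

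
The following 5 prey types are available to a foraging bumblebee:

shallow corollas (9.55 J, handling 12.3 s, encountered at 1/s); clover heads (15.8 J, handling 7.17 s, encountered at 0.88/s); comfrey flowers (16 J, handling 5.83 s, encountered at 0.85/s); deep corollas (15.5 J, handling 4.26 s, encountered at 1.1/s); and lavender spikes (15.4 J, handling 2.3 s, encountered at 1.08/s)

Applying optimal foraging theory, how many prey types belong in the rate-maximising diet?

Rank by E/h (J/s): lavender spikes 6.7, deep corollas 3.64, comfrey flowers 2.74, clover heads 2.2, shallow corollas 0.776. Include each in turn until the next type's E/h falls below the running intake rate.
Rate on top 1: 4.774. deep corollas: 3.64 < 4.774 → exclude; stop.
Optimal diet: lavender spikes — 1 of 5 types.

1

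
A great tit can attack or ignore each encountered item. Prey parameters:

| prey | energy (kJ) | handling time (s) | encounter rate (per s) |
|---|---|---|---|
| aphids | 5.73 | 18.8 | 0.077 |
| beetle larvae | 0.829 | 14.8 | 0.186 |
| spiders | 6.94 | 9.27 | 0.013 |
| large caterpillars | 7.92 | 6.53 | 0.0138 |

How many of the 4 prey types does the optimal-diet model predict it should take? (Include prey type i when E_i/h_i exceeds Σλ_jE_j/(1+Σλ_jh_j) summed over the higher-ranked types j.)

Rank by E/h (kJ/s): large caterpillars 1.21, spiders 0.749, aphids 0.305, beetle larvae 0.056. Include each in turn until the next type's E/h falls below the running intake rate.
Rate on top 1: 0.1003. spiders: 0.749 > 0.1003 → include.
Rate on top 2: 0.1648. aphids: 0.305 > 0.1648 → include.
Rate on top 3: 0.241. beetle larvae: 0.056 < 0.241 → exclude; stop.
Optimal diet: large caterpillars, spiders, aphids — 3 of 4 types.

3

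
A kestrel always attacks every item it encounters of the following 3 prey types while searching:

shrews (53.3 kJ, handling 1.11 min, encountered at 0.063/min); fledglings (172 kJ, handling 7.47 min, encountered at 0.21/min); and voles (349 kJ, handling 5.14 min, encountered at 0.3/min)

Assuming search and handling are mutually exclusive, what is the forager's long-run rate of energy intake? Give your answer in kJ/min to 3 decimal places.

R = (0.063×53.3 + 0.21×172 + 0.3×349) / (1 + 0.063×1.11 + 0.21×7.47 + 0.3×5.14) = 144.2/4.181 = 34.49 kJ/min.

34.487 kJ/min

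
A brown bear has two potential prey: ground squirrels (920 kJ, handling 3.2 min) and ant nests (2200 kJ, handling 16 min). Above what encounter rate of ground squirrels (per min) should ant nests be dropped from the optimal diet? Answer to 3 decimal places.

The zero-one rule: include ant nests iff E₂/h₂ > λE₁/(1+λh₁). Equality gives the switch point.
λE₁h₂ = E₂ + λE₂h₁ ⇒ λ = E₂/(E₁h₂ − E₂h₁) = 2200/(1.472e+04 − 7040) = 0.2865 per min.

0.286 per min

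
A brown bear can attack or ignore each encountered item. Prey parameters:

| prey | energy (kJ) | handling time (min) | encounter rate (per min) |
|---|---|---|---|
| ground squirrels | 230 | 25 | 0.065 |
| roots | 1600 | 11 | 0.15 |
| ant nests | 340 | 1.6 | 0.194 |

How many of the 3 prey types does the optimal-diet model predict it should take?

2

Rank by E/h (kJ/min): ant nests 212, roots 145, ground squirrels 9.2. Include each in turn until the next type's E/h falls below the running intake rate.
Rate on top 1: 50.34. roots: 145 > 50.34 → include.
Rate on top 2: 103.4. ground squirrels: 9.2 < 103.4 → exclude; stop.
Optimal diet: ant nests, roots — 2 of 3 types.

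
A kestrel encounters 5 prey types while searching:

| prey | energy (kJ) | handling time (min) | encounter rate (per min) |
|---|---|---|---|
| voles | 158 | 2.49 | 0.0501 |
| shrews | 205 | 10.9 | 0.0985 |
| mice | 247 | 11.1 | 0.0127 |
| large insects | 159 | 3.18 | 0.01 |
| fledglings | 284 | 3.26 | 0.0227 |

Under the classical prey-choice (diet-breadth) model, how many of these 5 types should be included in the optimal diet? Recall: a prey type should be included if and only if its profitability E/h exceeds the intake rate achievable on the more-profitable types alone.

5

Profitabilities (E/h, kJ/min): fledglings 87.1, voles 63.5, large insects 50, mice 22.3, shrews 18.8. Add prey in this order while the next type's profitability exceeds the intake rate on those already taken.
Rate on top 1: 6.003. voles: 63.5 > 6.003 → include.
Rate on top 2: 11.98. large insects: 50 > 11.98 → include.
Rate on top 3: 12.96. mice: 22.3 > 12.96 → include.
Rate on top 4: 13.92. shrews: 18.8 > 13.92 → include.
Optimal diet: fledglings, voles, large insects, mice, shrews — 5 of 5 types.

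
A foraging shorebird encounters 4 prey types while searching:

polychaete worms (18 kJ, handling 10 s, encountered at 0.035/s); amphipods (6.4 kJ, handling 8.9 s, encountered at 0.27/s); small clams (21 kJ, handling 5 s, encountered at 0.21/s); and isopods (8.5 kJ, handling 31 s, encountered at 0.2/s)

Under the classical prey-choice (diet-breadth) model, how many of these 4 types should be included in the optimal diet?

Profitabilities (E/h, kJ/s): small clams 4.2, polychaete worms 1.8, amphipods 0.719, isopods 0.274. Add prey in this order while the next type's profitability exceeds the intake rate on those already taken.
Rate on top 1: 2.151. polychaete worms: 1.8 < 2.151 → exclude; stop.
Optimal diet: small clams — 1 of 4 types.

1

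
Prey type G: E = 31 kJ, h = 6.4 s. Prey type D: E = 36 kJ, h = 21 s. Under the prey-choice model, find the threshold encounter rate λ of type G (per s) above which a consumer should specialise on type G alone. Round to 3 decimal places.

0.086 per s

Drop type D once their profitability E₂/h₂ falls below the rate achievable on type G alone: E₂/h₂ = λE₁/(1 + λh₁).
Solve for λ: λE₁h₂ = E₂(1 + λh₁) → λ(E₁h₂ − E₂h₁) = E₂ → λ = E₂/(E₁h₂ − E₂h₁).
λ = 36/(31×21 − 36×6.4) = 36/420.6 = 0.08559 per s.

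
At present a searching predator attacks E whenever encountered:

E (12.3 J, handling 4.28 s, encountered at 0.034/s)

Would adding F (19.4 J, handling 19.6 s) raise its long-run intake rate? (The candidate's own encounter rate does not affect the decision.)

Intake rate on the current diet: R = (0.034×12.3) / (1 + 0.034×4.28) = 0.4182/1.146 = 0.3651 J/s.
Profitability of F: 19.4/19.6 = 0.9898 J/s.
0.9898 > 0.3651, so adding F raises the average — include it.

Yes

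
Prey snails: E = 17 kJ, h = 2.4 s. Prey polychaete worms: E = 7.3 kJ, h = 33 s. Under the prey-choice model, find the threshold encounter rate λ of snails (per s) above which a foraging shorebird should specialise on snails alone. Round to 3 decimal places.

0.013 per s

The zero-one rule: include polychaete worms iff E₂/h₂ > λE₁/(1+λh₁). Equality gives the switch point.
λE₁h₂ = E₂ + λE₂h₁ ⇒ λ = E₂/(E₁h₂ − E₂h₁) = 7.3/(561 − 17.52) = 0.01343 per s.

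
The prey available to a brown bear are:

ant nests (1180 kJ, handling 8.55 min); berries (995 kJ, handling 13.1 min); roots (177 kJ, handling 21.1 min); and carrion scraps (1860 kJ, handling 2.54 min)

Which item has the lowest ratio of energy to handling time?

roots

In descending order of E/h:
carrion scraps: 1860/2.54 = 732 kJ/min
ant nests: 1180/8.55 = 138 kJ/min
berries: 995/13.1 = 76 kJ/min
roots: 177/21.1 = 8.39 kJ/min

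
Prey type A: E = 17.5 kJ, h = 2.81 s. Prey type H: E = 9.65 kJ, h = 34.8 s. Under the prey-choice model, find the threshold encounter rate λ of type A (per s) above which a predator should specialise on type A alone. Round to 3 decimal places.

Drop type H once their profitability E₂/h₂ falls below the rate achievable on type A alone: E₂/h₂ = λE₁/(1 + λh₁).
Solve for λ: λE₁h₂ = E₂(1 + λh₁) → λ(E₁h₂ − E₂h₁) = E₂ → λ = E₂/(E₁h₂ − E₂h₁).
λ = 9.65/(17.5×34.8 − 9.65×2.81) = 9.65/581.9 = 0.01658 per s.

0.017 per s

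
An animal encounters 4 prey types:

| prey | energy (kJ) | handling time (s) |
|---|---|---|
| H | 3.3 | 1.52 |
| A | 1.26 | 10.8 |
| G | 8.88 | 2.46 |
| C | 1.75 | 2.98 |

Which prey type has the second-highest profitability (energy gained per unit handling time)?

H

In descending order of E/h:
G: 8.88/2.46 = 3.61 kJ/s
H: 3.3/1.52 = 2.17 kJ/s
C: 1.75/2.98 = 0.587 kJ/s
A: 1.26/10.8 = 0.117 kJ/s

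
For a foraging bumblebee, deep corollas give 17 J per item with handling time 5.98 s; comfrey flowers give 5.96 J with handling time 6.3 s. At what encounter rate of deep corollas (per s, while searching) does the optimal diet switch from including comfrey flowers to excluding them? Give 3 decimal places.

0.083 per s

Drop comfrey flowers once their profitability E₂/h₂ falls below the rate achievable on deep corollas alone: E₂/h₂ = λE₁/(1 + λh₁).
Solve for λ: λE₁h₂ = E₂(1 + λh₁) → λ(E₁h₂ − E₂h₁) = E₂ → λ = E₂/(E₁h₂ − E₂h₁).
λ = 5.96/(17×6.3 − 5.96×5.98) = 5.96/71.46 = 0.0834 per s.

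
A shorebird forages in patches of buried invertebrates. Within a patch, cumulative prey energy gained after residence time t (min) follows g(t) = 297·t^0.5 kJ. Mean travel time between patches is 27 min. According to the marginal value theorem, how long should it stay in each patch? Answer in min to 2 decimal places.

27.00 min

By the marginal value theorem, leave when the instantaneous gain rate g'(t) equals the habitat-wide average g(t)/(T + t).
g'(t) = 0.5·297·t^-0.5. Setting 0.5·297·t^-0.5 = 297·t^0.5/(27+t) gives 0.5(27+t) = t, so 0.50·t = 0.5×27.
t* = 0.5×27/0.50 = 27 min.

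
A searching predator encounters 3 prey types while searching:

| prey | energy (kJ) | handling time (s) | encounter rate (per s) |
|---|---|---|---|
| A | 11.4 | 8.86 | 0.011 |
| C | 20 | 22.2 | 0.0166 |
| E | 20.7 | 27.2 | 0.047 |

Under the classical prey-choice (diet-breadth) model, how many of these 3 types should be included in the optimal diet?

E/h in descending order: A 1.29, C 0.901, E 0.761 kJ/s. The optimal diet is the largest prefix of this list for which every included type satisfies E_i/h_i > R on the types above it.
Rate on top 1: 0.1143. C: 0.901 > 0.1143 → include.
Rate on top 2: 0.312. E: 0.761 > 0.312 → include.
Optimal diet: A, C, E — 3 of 3 types.

3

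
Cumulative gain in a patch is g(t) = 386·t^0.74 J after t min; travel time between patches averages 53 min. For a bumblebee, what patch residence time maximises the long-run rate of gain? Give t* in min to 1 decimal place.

150.8 min

Maximise g(t)/(T+t): set derivative to zero → g'(t)(T+t) = g(t).
g'(t) = 0.74·386·t^-0.26. Setting 0.74·386·t^-0.26 = 386·t^0.74/(53+t) gives 0.74(53+t) = t, so 0.26·t = 0.74×53.
t* = 0.74×53/0.26 = 150.8 min.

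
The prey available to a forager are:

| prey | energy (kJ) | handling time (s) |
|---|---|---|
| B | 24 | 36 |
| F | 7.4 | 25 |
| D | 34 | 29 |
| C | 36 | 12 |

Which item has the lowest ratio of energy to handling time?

Profitability E/h (kJ/s): B = 24/36 = 0.667, F = 7.4/25 = 0.296, D = 34/29 = 1.17, C = 36/12 = 3.
Ranked: C > D > B > F.

F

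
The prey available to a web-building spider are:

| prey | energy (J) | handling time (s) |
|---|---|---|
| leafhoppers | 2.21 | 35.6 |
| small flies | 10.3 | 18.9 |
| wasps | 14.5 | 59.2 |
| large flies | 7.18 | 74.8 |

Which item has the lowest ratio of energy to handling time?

Profitability E/h (J/s): leafhoppers = 2.21/35.6 = 0.0621, small flies = 10.3/18.9 = 0.545, wasps = 14.5/59.2 = 0.245, large flies = 7.18/74.8 = 0.096.
Ranked: small flies > wasps > large flies > leafhoppers.

leafhoppers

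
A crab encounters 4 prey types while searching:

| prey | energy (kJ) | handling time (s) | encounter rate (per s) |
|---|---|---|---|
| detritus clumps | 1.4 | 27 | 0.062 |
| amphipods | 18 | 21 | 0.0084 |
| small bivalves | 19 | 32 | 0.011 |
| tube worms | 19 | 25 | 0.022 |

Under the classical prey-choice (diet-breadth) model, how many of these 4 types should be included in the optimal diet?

3

Rank by E/h (kJ/s): amphipods 0.857, tube worms 0.76, small bivalves 0.594, detritus clumps 0.0519. Include each in turn until the next type's E/h falls below the running intake rate.
Rate on top 1: 0.1285. tube worms: 0.76 > 0.1285 → include.
Rate on top 2: 0.3297. small bivalves: 0.594 > 0.3297 → include.
Rate on top 3: 0.3744. detritus clumps: 0.0519 < 0.3744 → exclude; stop.
Optimal diet: amphipods, tube worms, small bivalves — 3 of 4 types.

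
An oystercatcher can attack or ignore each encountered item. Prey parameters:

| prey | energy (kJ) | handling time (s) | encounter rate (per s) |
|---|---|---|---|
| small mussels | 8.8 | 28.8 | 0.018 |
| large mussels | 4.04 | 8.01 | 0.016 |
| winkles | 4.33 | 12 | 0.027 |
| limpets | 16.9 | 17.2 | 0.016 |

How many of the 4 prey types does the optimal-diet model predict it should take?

Profitabilities (E/h, kJ/s): limpets 0.983, large mussels 0.504, winkles 0.361, small mussels 0.306. Add prey in this order while the next type's profitability exceeds the intake rate on those already taken.
Rate on top 1: 0.212. large mussels: 0.504 > 0.212 → include.
Rate on top 2: 0.2387. winkles: 0.361 > 0.2387 → include.
Rate on top 3: 0.2616. small mussels: 0.306 > 0.2616 → include.
Optimal diet: limpets, large mussels, winkles, small mussels — 4 of 4 types.

4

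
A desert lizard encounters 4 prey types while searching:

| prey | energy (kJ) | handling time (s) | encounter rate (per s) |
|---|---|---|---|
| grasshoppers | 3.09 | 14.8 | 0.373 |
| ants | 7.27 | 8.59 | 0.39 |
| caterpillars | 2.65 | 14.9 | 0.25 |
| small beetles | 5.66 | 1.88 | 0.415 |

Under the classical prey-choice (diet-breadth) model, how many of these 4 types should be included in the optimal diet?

1

E/h in descending order: small beetles 3.01, ants 0.846, grasshoppers 0.209, caterpillars 0.178 kJ/s. The optimal diet is the largest prefix of this list for which every included type satisfies E_i/h_i > R on the types above it.
Rate on top 1: 1.319. ants: 0.846 < 1.319 → exclude; stop.
Optimal diet: small beetles — 1 of 4 types.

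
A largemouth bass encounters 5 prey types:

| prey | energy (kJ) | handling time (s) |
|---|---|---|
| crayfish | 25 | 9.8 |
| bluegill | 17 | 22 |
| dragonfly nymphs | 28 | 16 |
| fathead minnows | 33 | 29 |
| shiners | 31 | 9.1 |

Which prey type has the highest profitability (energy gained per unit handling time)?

In descending order of E/h:
shiners: 31/9.1 = 3.41 kJ/s
crayfish: 25/9.8 = 2.55 kJ/s
dragonfly nymphs: 28/16 = 1.75 kJ/s
fathead minnows: 33/29 = 1.14 kJ/s
bluegill: 17/22 = 0.773 kJ/s

shiners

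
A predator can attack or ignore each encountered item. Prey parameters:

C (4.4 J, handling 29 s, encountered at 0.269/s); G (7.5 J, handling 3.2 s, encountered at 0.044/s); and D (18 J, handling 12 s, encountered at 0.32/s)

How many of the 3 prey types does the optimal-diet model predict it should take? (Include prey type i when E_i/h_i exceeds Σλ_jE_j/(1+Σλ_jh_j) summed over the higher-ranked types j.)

Rank by E/h (J/s): G 2.34, D 1.5, C 0.152. Include each in turn until the next type's E/h falls below the running intake rate.
Rate on top 1: 0.2893. D: 1.5 > 0.2893 → include.
Rate on top 2: 1.223. C: 0.152 < 1.223 → exclude; stop.
Optimal diet: G, D — 2 of 3 types.

2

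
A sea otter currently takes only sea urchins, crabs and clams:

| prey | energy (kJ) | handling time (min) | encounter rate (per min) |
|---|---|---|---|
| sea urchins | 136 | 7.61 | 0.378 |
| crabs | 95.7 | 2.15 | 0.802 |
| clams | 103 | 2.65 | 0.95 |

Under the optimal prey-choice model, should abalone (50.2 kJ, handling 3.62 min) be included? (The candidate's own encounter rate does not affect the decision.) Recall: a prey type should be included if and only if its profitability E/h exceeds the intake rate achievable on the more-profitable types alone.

No

Current rate: (0.378×136 + 0.802×95.7 + 0.95×103)/(1 + 0.378×7.61 + 0.802×2.15 + 0.95×2.65) = 27.84 kJ/min.
abalone: E/h = 50.2/3.62 = 13.87 kJ/min.
Since 13.87 < R, time spent handling abalone is better spent searching.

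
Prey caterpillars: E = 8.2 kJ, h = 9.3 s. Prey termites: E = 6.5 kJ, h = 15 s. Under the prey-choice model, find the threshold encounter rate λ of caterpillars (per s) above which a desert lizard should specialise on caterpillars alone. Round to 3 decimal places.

0.104 per s

The zero-one rule: include termites iff E₂/h₂ > λE₁/(1+λh₁). Equality gives the switch point.
λE₁h₂ = E₂ + λE₂h₁ ⇒ λ = E₂/(E₁h₂ − E₂h₁) = 6.5/(123 − 60.45) = 0.1039 per s.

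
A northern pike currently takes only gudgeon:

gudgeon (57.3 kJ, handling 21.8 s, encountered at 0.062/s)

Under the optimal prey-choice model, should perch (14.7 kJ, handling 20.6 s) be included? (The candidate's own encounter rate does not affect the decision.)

No

On gudgeon alone, R = ΣλE/(1+Σλh) = 3.553/2.352 = 1.511 kJ/s.
perch: E/h = 14.7/20.6 = 0.7136 kJ/s.
Since 0.7136 < R, time spent handling perch is better spent searching.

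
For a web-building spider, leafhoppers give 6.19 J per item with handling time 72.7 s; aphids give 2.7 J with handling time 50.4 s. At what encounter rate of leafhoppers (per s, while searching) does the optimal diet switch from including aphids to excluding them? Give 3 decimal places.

0.023 per s

Drop aphids once their profitability E₂/h₂ falls below the rate achievable on leafhoppers alone: E₂/h₂ = λE₁/(1 + λh₁).
Solve for λ: λE₁h₂ = E₂(1 + λh₁) → λ(E₁h₂ − E₂h₁) = E₂ → λ = E₂/(E₁h₂ − E₂h₁).
λ = 2.7/(6.19×50.4 − 2.7×72.7) = 2.7/115.7 = 0.02334 per s.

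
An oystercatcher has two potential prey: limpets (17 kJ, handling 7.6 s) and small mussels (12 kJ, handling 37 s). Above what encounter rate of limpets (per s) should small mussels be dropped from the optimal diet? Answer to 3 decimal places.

At the threshold, the rate on limpets alone equals the profitability of small mussels: λ·17/(1 + λ·7.6) = 12/37 = 0.3243.
Rearranging, λ(17 − 0.3243×7.6) = 0.3243, so λ = 0.3243/14.54 = 0.02231 per s.

0.022 per s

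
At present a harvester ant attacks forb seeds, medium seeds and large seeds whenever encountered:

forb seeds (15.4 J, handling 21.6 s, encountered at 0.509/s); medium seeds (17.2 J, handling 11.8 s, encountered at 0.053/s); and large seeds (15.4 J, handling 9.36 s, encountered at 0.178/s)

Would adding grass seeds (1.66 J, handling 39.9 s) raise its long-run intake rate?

Current rate: (0.509×15.4 + 0.053×17.2 + 0.178×15.4)/(1 + 0.509×21.6 + 0.053×11.8 + 0.178×9.36) = 0.8044 J/s.
grass seeds: E/h = 1.66/39.9 = 0.0416 J/s.
0.0416 < 0.8044, so adding grass seeds would lower the average — exclude it.

No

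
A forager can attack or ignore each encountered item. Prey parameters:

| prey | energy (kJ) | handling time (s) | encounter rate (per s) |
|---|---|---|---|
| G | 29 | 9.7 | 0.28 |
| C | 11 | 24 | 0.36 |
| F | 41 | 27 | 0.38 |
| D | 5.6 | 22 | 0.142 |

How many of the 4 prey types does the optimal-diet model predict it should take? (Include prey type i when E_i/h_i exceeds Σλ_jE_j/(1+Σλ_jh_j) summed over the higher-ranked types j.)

E/h in descending order: G 2.99, F 1.52, C 0.458, D 0.255 kJ/s. The optimal diet is the largest prefix of this list for which every included type satisfies E_i/h_i > R on the types above it.
Rate on top 1: 2.185. F: 1.52 < 2.185 → exclude; stop.
Optimal diet: G — 1 of 4 types.

1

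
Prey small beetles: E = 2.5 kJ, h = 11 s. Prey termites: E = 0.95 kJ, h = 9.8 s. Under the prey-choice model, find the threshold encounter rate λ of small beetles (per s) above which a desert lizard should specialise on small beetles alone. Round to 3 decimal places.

0.068 per s

At the threshold, the rate on small beetles alone equals the profitability of termites: λ·2.5/(1 + λ·11) = 0.95/9.8 = 0.09694.
Rearranging, λ(2.5 − 0.09694×11) = 0.09694, so λ = 0.09694/1.434 = 0.06762 per s.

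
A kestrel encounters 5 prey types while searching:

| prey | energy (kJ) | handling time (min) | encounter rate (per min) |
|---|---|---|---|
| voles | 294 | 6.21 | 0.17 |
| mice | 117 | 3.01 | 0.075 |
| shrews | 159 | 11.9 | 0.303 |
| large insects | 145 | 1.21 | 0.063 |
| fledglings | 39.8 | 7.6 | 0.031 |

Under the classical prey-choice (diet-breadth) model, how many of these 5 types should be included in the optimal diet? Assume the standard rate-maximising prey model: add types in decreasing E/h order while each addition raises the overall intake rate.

3

E/h in descending order: large insects 120, voles 47.3, mice 38.9, shrews 13.4, fledglings 5.24 kJ/min. The optimal diet is the largest prefix of this list for which every included type satisfies E_i/h_i > R on the types above it.
Rate on top 1: 8.488. voles: 47.3 > 8.488 → include.
Rate on top 2: 27.73. mice: 38.9 > 27.73 → include.
Rate on top 3: 28.8. shrews: 13.4 < 28.8 → exclude; stop.
Optimal diet: large insects, voles, mice — 3 of 5 types.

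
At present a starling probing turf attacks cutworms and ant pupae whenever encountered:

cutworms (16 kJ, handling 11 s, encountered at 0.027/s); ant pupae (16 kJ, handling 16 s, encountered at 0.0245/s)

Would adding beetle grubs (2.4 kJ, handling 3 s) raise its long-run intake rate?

Yes

On cutworms and ant pupae alone, R = ΣλE/(1+Σλh) = 0.824/1.689 = 0.4879 kJ/s.
beetle grubs: E/h = 2.4/3 = 0.8 kJ/s.
Since 0.8 > R, including beetle grubs increases the long-run rate.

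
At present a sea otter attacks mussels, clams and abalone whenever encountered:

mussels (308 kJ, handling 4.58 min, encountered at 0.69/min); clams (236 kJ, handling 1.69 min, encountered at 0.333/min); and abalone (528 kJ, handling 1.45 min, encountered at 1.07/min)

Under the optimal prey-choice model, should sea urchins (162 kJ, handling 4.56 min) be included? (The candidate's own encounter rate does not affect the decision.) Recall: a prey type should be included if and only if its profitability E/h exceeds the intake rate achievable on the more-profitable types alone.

Intake rate on the current diet: R = (0.69×308 + 0.333×236 + 1.07×528) / (1 + 0.69×4.58 + 0.333×1.69 + 1.07×1.45) = 856.1/6.274 = 136.4 kJ/min.
Profitability of sea urchins: 162/4.56 = 35.53 kJ/min.
35.53 < 136.4, so adding sea urchins would lower the average — exclude it.

No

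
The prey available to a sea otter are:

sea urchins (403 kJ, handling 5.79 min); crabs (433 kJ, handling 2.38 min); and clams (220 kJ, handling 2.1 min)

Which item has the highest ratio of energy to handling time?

crabs

In descending order of E/h:
crabs: 433/2.38 = 182 kJ/min
clams: 220/2.1 = 105 kJ/min
sea urchins: 403/5.79 = 69.6 kJ/min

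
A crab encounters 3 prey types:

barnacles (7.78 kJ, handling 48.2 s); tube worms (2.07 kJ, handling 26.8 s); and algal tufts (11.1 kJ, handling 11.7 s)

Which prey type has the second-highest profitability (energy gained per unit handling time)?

barnacles

Profitability E/h (kJ/s): barnacles = 7.78/48.2 = 0.161, tube worms = 2.07/26.8 = 0.0772, algal tufts = 11.1/11.7 = 0.949.
Ranked: algal tufts > barnacles > tube worms.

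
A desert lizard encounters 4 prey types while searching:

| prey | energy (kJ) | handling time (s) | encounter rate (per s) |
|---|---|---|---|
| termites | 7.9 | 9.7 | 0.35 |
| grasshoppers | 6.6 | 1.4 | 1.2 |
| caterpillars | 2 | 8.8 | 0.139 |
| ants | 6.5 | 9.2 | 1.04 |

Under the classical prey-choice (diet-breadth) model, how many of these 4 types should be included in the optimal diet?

Rank by E/h (kJ/s): grasshoppers 4.71, termites 0.814, ants 0.707, caterpillars 0.227. Include each in turn until the next type's E/h falls below the running intake rate.
Rate on top 1: 2.955. termites: 0.814 < 2.955 → exclude; stop.
Optimal diet: grasshoppers — 1 of 4 types.

1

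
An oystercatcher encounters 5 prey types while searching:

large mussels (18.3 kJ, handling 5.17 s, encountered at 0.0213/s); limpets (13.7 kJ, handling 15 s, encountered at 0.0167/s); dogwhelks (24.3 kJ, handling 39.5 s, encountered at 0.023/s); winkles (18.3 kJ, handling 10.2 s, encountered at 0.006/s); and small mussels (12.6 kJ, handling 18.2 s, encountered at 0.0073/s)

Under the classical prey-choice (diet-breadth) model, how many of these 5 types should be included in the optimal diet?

5

Rank by E/h (kJ/s): large mussels 3.54, winkles 1.79, limpets 0.913, small mussels 0.692, dogwhelks 0.615. Include each in turn until the next type's E/h falls below the running intake rate.
Rate on top 1: 0.3511. winkles: 1.79 > 0.3511 → include.
Rate on top 2: 0.4265. limpets: 0.913 > 0.4265 → include.
Rate on top 3: 0.5123. small mussels: 0.692 > 0.5123 → include.
Rate on top 4: 0.5277. dogwhelks: 0.615 > 0.5277 → include.
Optimal diet: large mussels, winkles, limpets, small mussels, dogwhelks — 5 of 5 types.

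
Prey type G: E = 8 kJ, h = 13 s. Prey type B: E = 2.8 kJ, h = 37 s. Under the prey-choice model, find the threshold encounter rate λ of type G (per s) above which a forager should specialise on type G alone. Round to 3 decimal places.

At the threshold, the rate on type G alone equals the profitability of type B: λ·8/(1 + λ·13) = 2.8/37 = 0.07568.
Rearranging, λ(8 − 0.07568×13) = 0.07568, so λ = 0.07568/7.016 = 0.01079 per s.

0.011 per s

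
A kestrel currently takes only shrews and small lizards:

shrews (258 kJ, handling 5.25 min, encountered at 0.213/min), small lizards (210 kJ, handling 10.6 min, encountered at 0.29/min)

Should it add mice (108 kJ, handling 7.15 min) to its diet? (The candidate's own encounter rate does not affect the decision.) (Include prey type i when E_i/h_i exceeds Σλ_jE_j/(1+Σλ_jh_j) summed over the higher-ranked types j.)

On shrews and small lizards alone, R = ΣλE/(1+Σλh) = 115.9/5.192 = 22.31 kJ/min.
mice: E/h = 108/7.15 = 15.1 kJ/min.
15.1 < 22.31, so adding mice would lower the average — exclude it.

No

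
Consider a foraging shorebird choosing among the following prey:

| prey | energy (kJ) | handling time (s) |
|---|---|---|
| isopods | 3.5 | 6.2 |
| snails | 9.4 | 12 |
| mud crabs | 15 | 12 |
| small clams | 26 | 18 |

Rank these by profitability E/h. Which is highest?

small clams

Profitability E/h (kJ/s): isopods = 3.5/6.2 = 0.565, snails = 9.4/12 = 0.783, mud crabs = 15/12 = 1.25, small clams = 26/18 = 1.44.
Ranked: small clams > mud crabs > snails > isopods.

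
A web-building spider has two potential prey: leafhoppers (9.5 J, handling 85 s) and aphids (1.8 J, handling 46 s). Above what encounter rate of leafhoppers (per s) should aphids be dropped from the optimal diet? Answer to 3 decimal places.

0.006 per s

Drop aphids once their profitability E₂/h₂ falls below the rate achievable on leafhoppers alone: E₂/h₂ = λE₁/(1 + λh₁).
Solve for λ: λE₁h₂ = E₂(1 + λh₁) → λ(E₁h₂ − E₂h₁) = E₂ → λ = E₂/(E₁h₂ − E₂h₁).
λ = 1.8/(9.5×46 − 1.8×85) = 1.8/284 = 0.006338 per s.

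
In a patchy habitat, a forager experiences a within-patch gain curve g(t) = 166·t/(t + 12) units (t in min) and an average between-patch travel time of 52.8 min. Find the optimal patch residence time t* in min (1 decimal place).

Optimal t* satisfies g'(t*) = g(t*)/(T + t*).
g'(t) = 166·12/(t + 12)². Setting 166·12/(t+12)² = 166t/[(t+12)(52.8+t)] gives 12(52.8+t) = t(t+12), so t² = 12×52.8 = 633.6.
t* = √633.6 = 25.17 min.

25.2 min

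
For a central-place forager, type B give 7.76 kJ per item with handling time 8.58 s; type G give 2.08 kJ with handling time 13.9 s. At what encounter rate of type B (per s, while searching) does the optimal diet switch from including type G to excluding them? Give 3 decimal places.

0.023 per s

Drop type G once their profitability E₂/h₂ falls below the rate achievable on type B alone: E₂/h₂ = λE₁/(1 + λh₁).
Solve for λ: λE₁h₂ = E₂(1 + λh₁) → λ(E₁h₂ − E₂h₁) = E₂ → λ = E₂/(E₁h₂ − E₂h₁).
λ = 2.08/(7.76×13.9 − 2.08×8.58) = 2.08/90.02 = 0.02311 per s.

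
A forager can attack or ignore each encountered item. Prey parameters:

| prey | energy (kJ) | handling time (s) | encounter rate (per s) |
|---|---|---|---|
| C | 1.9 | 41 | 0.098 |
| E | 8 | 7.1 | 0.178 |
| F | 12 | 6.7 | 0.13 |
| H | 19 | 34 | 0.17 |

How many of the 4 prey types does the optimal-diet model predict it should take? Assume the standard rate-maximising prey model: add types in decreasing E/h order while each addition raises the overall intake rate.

E/h in descending order: F 1.79, E 1.13, H 0.559, C 0.0463 kJ/s. The optimal diet is the largest prefix of this list for which every included type satisfies E_i/h_i > R on the types above it.
Rate on top 1: 0.8338. E: 1.13 > 0.8338 → include.
Rate on top 2: 0.9519. H: 0.559 < 0.9519 → exclude; stop.
Optimal diet: F, E — 2 of 4 types.

2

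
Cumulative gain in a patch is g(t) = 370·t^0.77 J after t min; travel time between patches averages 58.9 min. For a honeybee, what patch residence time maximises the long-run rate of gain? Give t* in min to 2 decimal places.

Maximise g(t)/(T+t): set derivative to zero → g'(t)(T+t) = g(t).
g'(t) = 0.77·370·t^-0.23. Setting 0.77·370·t^-0.23 = 370·t^0.77/(58.9+t) gives 0.77(58.9+t) = t, so 0.23·t = 0.77×58.9.
t* = 0.77×58.9/0.23 = 197.2 min.

197.19 min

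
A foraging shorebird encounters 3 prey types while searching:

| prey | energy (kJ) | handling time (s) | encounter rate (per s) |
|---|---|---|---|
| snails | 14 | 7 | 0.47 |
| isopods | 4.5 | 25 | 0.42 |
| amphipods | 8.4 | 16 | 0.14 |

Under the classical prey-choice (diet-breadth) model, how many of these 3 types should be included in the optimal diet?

Profitabilities (E/h, kJ/s): snails 2, amphipods 0.525, isopods 0.18. Add prey in this order while the next type's profitability exceeds the intake rate on those already taken.
Rate on top 1: 1.534. amphipods: 0.525 < 1.534 → exclude; stop.
Optimal diet: snails — 1 of 3 types.

1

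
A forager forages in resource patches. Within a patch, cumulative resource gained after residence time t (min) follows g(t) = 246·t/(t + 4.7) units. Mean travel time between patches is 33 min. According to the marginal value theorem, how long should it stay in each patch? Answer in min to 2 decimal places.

12.45 min

Maximise g(t)/(T+t): set derivative to zero → g'(t)(T+t) = g(t).
g'(t) = 246·4.7/(t + 4.7)². Setting 246·4.7/(t+4.7)² = 246t/[(t+4.7)(33+t)] gives 4.7(33+t) = t(t+4.7), so t² = 4.7×33 = 155.1.
t* = √155.1 = 12.45 min.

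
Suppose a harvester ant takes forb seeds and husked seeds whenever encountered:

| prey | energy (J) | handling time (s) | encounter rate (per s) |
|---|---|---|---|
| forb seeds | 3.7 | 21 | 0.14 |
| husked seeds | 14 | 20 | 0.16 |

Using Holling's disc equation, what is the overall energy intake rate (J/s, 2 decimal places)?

R = Σλ_iE_i / (1 + Σλ_ih_i)
Numerator: 0.14×3.7 + 0.16×14 = 2.758
Denominator: 1 + 0.14×21 + 0.16×20 = 7.14
R = 2.758/7.14 = 0.3863 J/s

0.39 J/s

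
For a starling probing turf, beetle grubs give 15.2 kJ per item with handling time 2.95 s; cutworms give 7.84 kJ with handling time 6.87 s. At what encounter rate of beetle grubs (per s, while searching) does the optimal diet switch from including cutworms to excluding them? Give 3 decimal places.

At the threshold, the rate on beetle grubs alone equals the profitability of cutworms: λ·15.2/(1 + λ·2.95) = 7.84/6.87 = 1.141.
Rearranging, λ(15.2 − 1.141×2.95) = 1.141, so λ = 1.141/11.83 = 0.09644 per s.

0.096 per s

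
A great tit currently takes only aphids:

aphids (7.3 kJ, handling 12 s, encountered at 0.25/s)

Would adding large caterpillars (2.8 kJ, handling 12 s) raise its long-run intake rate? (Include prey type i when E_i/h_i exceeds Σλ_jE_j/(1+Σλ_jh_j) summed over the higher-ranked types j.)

No

Intake rate on the current diet: R = (0.25×7.3) / (1 + 0.25×12) = 1.825/4 = 0.4562 kJ/s.
Profitability of large caterpillars: 2.8/12 = 0.2333 kJ/s.
Since 0.2333 < R, time spent handling large caterpillars is better spent searching.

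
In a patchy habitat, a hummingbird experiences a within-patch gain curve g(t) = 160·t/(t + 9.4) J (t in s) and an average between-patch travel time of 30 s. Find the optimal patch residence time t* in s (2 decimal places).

By the marginal value theorem, leave when the instantaneous gain rate g'(t) equals the habitat-wide average g(t)/(T + t).
g'(t) = 160·9.4/(t + 9.4)². Setting 160·9.4/(t+9.4)² = 160t/[(t+9.4)(30+t)] gives 9.4(30+t) = t(t+9.4), so t² = 9.4×30 = 282.
t* = √282 = 16.79 s.

16.79 s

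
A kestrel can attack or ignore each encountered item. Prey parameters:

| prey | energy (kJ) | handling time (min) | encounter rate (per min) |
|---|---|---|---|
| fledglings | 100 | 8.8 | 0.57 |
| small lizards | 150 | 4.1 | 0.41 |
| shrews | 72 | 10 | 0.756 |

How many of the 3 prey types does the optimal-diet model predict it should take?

1

Profitabilities (E/h, kJ/min): small lizards 36.6, fledglings 11.4, shrews 7.2. Add prey in this order while the next type's profitability exceeds the intake rate on those already taken.
Rate on top 1: 22.94. fledglings: 11.4 < 22.94 → exclude; stop.
Optimal diet: small lizards — 1 of 3 types.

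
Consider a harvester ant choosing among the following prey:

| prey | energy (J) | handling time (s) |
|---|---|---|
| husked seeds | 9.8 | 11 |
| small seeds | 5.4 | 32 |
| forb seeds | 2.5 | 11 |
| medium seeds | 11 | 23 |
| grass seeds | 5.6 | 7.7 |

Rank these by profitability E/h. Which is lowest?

small seeds

Profitability E/h (J/s): husked seeds = 9.8/11 = 0.891, small seeds = 5.4/32 = 0.169, forb seeds = 2.5/11 = 0.227, medium seeds = 11/23 = 0.478, grass seeds = 5.6/7.7 = 0.727.
Ranked: husked seeds > grass seeds > medium seeds > forb seeds > small seeds.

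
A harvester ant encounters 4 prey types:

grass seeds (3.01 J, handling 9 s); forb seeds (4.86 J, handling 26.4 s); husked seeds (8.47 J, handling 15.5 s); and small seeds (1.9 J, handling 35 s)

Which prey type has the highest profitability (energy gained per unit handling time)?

husked seeds

Profitability E/h (J/s): grass seeds = 3.01/9 = 0.334, forb seeds = 4.86/26.4 = 0.184, husked seeds = 8.47/15.5 = 0.546, small seeds = 1.9/35 = 0.0543.
Ranked: husked seeds > grass seeds > forb seeds > small seeds.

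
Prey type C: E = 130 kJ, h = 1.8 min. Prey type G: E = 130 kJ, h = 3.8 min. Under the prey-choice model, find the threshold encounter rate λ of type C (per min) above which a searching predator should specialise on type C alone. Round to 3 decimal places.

The zero-one rule: include type G iff E₂/h₂ > λE₁/(1+λh₁). Equality gives the switch point.
λE₁h₂ = E₂ + λE₂h₁ ⇒ λ = E₂/(E₁h₂ − E₂h₁) = 130/(494 − 234) = 0.5 per min.

0.500 per min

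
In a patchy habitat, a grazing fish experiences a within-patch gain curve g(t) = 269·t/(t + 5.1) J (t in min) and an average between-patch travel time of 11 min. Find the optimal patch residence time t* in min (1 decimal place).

Optimal t* satisfies g'(t*) = g(t*)/(T + t*).
g'(t) = 269·5.1/(t + 5.1)². Setting 269·5.1/(t+5.1)² = 269t/[(t+5.1)(11+t)] gives 5.1(11+t) = t(t+5.1), so t² = 5.1×11 = 56.1.
t* = √56.1 = 7.49 min.

7.5 min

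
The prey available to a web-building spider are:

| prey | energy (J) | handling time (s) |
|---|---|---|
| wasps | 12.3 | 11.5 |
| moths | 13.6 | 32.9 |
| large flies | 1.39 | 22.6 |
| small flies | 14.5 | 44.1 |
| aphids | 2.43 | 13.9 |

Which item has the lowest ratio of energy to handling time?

large flies

Profitability E/h (J/s): wasps = 12.3/11.5 = 1.07, moths = 13.6/32.9 = 0.413, large flies = 1.39/22.6 = 0.0615, small flies = 14.5/44.1 = 0.329, aphids = 2.43/13.9 = 0.175.
Ranked: wasps > moths > small flies > aphids > large flies.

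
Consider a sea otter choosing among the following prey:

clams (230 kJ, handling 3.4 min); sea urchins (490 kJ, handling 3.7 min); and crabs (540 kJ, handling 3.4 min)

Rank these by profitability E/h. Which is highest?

Profitability E/h (kJ/min): clams = 230/3.4 = 67.6, sea urchins = 490/3.7 = 132, crabs = 540/3.4 = 159.
Ranked: crabs > sea urchins > clams.

crabs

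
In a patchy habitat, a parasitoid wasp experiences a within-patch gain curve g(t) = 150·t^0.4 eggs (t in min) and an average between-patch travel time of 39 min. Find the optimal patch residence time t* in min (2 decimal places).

By the marginal value theorem, leave when the instantaneous gain rate g'(t) equals the habitat-wide average g(t)/(T + t).
g'(t) = 0.4·150·t^-0.6. Setting 0.4·150·t^-0.6 = 150·t^0.4/(39+t) gives 0.4(39+t) = t, so 0.60·t = 0.4×39.
t* = 0.4×39/0.60 = 26 min.

26.00 min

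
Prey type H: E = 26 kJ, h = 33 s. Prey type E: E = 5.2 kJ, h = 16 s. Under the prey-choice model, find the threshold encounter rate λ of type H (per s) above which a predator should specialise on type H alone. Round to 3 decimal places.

The zero-one rule: include type E iff E₂/h₂ > λE₁/(1+λh₁). Equality gives the switch point.
λE₁h₂ = E₂ + λE₂h₁ ⇒ λ = E₂/(E₁h₂ − E₂h₁) = 5.2/(416 − 171.6) = 0.02128 per s.

0.021 per s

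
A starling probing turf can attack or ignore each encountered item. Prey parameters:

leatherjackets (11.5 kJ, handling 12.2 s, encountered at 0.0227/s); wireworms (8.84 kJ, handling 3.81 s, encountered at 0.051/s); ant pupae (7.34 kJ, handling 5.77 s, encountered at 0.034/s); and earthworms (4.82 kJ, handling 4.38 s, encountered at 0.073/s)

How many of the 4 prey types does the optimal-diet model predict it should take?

4

Rank by E/h (kJ/s): wireworms 2.32, ant pupae 1.27, earthworms 1.1, leatherjackets 0.943. Include each in turn until the next type's E/h falls below the running intake rate.
Rate on top 1: 0.3775. ant pupae: 1.27 > 0.3775 → include.
Rate on top 2: 0.5037. earthworms: 1.1 > 0.5037 → include.
Rate on top 3: 0.6153. leatherjackets: 0.943 > 0.6153 → include.
Optimal diet: wireworms, ant pupae, earthworms, leatherjackets — 4 of 4 types.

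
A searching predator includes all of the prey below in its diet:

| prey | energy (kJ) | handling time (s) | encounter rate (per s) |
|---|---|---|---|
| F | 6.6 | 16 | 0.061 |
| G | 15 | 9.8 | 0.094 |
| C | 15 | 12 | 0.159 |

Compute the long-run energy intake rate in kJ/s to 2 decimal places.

0.87 kJ/s

R = (0.061×6.6 + 0.094×15 + 0.159×15) / (1 + 0.061×16 + 0.094×9.8 + 0.159×12) = 4.198/4.805 = 0.8736 kJ/s.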